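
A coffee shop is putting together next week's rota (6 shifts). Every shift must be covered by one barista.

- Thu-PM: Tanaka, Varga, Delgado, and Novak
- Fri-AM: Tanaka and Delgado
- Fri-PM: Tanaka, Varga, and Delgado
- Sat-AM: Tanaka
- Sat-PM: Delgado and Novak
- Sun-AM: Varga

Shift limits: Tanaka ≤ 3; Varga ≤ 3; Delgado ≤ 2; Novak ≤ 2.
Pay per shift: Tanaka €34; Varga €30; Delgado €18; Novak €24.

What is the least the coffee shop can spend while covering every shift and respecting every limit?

€148

Sat-AM can only be covered by Tanaka, so that assignment is forced.
Sun-AM can only be covered by Varga, so that assignment is forced.
Picking the cheapest available barista for each shift independently would cost €136, but that ignores the shift limits.
An optimal schedule: Thu-PM→Novak, Fri-AM→Delgado, Fri-PM→Delgado, Sat-AM→Tanaka, Sat-PM→Novak, Sun-AM→Varga.
Total: 24 + 18 + 18 + 34 + 24 + 30 = €148.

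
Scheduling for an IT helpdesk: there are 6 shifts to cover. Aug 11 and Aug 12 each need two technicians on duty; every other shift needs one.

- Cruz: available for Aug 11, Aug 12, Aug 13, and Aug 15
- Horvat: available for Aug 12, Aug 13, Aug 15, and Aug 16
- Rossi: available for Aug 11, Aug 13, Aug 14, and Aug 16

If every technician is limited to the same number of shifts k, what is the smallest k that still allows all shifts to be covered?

3

With 3 technicians and 8 worker-slots to fill, someone must work at least ⌈8/3⌉ = 3 shifts, so k ≥ 3.
k = 3 works: Aug 11→Cruz+Rossi, Aug 12→Cruz+Horvat, Aug 13→Horvat, Aug 14→Rossi, Aug 15→Cruz, Aug 16→Horvat.
Loads: Cruz 3, Horvat 3, Rossi 2 — all ≤ 3.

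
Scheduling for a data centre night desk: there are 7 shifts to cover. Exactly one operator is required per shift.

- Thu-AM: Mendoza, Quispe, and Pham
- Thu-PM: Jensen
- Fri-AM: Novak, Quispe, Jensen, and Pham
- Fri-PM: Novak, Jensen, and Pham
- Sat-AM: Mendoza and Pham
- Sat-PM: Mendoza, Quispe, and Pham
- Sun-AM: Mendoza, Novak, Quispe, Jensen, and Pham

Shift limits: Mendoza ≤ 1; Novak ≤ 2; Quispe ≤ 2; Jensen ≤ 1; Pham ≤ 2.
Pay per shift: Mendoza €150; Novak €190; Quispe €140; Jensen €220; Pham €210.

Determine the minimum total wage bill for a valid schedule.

€1240

Thu-PM can only be covered by Jensen, so that assignment is forced.
Picking the cheapest available operator for each shift independently would cost €1120, but that ignores the shift limits.
An optimal schedule: Thu-AM→Quispe, Thu-PM→Jensen, Fri-AM→Novak, Fri-PM→Novak, Sat-AM→Mendoza, Sat-PM→Quispe, Sun-AM→Pham.
Total: 140 + 220 + 190 + 190 + 150 + 140 + 210 = €1240.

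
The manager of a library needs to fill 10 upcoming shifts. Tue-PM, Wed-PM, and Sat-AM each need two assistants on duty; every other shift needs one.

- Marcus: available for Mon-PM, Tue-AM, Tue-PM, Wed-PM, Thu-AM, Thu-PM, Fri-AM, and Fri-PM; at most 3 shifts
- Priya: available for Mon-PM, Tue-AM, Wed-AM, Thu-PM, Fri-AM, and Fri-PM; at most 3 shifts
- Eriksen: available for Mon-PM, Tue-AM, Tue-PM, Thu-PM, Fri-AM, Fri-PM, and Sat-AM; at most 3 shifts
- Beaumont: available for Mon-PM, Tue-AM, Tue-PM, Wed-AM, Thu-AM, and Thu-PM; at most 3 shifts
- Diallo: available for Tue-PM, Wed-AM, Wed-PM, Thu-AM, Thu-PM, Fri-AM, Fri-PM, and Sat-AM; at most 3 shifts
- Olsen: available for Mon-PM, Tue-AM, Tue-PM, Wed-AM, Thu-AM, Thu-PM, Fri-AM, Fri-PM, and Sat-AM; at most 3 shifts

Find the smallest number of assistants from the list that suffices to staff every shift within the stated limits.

13 slots to fill and no one can take more than 3, so at least ⌈13/3⌉ = 5 assistants are needed.
Marcus, Priya, Eriksen, Beaumont, and Diallo alone can cover everything: Mon-PM→Marcus, Tue-AM→Priya, Tue-PM→Beaumont+Diallo, Wed-AM→Priya, Wed-PM→Marcus+Diallo, Thu-AM→Marcus, Thu-PM→Eriksen, Fri-AM→Priya, Fri-PM→Eriksen, Sat-AM→Eriksen+Diallo.

5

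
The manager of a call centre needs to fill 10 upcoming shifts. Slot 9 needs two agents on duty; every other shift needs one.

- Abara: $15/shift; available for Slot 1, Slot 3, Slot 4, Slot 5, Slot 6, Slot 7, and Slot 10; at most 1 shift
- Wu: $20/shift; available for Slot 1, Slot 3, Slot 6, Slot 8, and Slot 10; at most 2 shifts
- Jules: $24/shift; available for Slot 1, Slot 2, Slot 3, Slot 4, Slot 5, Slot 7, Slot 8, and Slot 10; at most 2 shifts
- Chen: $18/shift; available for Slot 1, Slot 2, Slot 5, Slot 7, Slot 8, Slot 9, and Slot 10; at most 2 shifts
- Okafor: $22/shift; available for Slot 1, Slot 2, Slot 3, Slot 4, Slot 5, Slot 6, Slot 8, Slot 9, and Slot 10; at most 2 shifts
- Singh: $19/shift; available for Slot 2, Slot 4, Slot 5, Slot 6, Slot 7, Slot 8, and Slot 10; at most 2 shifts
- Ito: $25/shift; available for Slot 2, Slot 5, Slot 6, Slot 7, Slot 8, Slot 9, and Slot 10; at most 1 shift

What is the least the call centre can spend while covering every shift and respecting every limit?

$221

Picking the cheapest available agent for each shift independently would cost $181, but that ignores the shift limits.
An optimal schedule: Slot 1→Wu, Slot 2→Jules, Slot 3→Abara, Slot 4→Jules, Slot 5→Okafor, Slot 6→Wu, Slot 7→Chen, Slot 8→Singh, Slot 9→Chen+Okafor, Slot 10→Singh.
Total: 20 + 24 + 15 + 24 + 22 + 20 + 18 + 19 + 18 + 22 + 19 = $221.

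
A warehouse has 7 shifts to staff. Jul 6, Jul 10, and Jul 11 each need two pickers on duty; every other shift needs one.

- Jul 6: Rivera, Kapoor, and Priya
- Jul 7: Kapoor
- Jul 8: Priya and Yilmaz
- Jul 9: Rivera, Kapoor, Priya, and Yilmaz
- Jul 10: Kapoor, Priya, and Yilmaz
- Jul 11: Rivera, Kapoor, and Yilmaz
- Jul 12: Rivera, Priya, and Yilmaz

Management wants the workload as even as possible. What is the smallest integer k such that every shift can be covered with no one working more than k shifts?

With 4 pickers and 10 worker-slots to fill, someone must work at least ⌈10/4⌉ = 3 shifts, so k ≥ 3.
k = 3 works: Jul 6→Rivera+Kapoor, Jul 7→Kapoor, Jul 8→Priya, Jul 9→Priya, Jul 10→Kapoor+Priya, Jul 11→Rivera+Yilmaz, Jul 12→Rivera.
Loads: Rivera 3, Kapoor 3, Priya 3, Yilmaz 1 — all ≤ 3.

3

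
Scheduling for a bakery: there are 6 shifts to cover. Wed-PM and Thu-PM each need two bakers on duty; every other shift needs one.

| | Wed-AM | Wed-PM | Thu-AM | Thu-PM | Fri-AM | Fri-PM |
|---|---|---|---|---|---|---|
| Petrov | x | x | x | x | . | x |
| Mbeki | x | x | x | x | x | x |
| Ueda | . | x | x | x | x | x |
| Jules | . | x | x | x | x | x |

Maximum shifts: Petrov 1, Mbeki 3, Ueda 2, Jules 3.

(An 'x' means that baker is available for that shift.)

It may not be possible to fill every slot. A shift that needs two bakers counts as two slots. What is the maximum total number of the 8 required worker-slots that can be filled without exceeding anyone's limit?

8

Total capacity across all bakers is 1+3+2+3 = 9, and 8 slots are needed, so at most 8 can be filled.
An assignment achieving 8: Wed-AM→Petrov, Wed-PM→Mbeki+Ueda, Thu-AM→Mbeki, Thu-PM→Ueda+Jules, Fri-AM→Mbeki, Fri-PM→Jules.
Loads: Petrov 1/1, Mbeki 3/3, Ueda 2/2, Jules 2/3.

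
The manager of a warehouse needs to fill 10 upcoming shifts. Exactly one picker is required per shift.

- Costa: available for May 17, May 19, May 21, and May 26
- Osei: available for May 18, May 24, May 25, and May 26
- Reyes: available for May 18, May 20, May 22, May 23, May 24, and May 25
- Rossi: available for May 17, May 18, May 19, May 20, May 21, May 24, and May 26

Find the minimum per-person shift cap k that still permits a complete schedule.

3

With 4 pickers and 10 worker-slots to fill, someone must work at least ⌈10/4⌉ = 3 shifts, so k ≥ 3.
k = 3 works: May 17→Costa, May 18→Osei, May 19→Costa, May 20→Reyes, May 21→Costa, May 22→Reyes, May 23→Reyes, May 24→Osei, May 25→Osei, May 26→Rossi.
Loads: Costa 3, Osei 3, Reyes 3, Rossi 1 — all ≤ 3.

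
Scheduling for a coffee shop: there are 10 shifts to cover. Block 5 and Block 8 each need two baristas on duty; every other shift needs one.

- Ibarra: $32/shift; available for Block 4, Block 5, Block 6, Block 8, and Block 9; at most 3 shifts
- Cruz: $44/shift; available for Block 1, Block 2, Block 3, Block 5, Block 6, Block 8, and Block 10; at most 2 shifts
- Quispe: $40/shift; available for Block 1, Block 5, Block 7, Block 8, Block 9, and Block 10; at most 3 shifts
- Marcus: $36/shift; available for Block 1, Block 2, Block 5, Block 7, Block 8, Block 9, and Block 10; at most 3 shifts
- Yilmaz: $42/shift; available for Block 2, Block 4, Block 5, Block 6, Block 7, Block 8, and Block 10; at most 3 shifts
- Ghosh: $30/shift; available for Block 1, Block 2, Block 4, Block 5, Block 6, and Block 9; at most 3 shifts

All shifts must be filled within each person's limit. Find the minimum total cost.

Block 3 can only be covered by Cruz, so that assignment is forced.
Picking the cheapest available barista for each shift independently would cost $396, but that ignores the shift limits.
An optimal schedule: Block 1→Ghosh, Block 2→Ghosh, Block 3→Cruz, Block 4→Ghosh, Block 5→Marcus+Quispe, Block 6→Ibarra, Block 7→Marcus, Block 8→Ibarra+Quispe, Block 9→Ibarra, Block 10→Marcus.
Total: 30 + 30 + 44 + 30 + 36 + 40 + 32 + 36 + 32 + 40 + 32 + 36 = $418.

$418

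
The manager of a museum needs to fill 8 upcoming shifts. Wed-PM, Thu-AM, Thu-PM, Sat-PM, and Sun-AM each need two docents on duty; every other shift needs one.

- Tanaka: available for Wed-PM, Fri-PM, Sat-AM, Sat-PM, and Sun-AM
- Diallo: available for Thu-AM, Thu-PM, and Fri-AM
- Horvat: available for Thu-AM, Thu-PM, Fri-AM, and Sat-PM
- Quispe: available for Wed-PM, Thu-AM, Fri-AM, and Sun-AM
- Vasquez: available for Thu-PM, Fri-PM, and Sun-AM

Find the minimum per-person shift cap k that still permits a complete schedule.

With 5 docents and 13 worker-slots to fill, someone must work at least ⌈13/5⌉ = 3 shifts, so k ≥ 3.
k = 3 works: Wed-PM→Tanaka+Quispe, Thu-AM→Diallo+Horvat, Thu-PM→Diallo+Horvat, Fri-AM→Diallo, Fri-PM→Vasquez, Sat-AM→Tanaka, Sat-PM→Tanaka+Horvat, Sun-AM→Quispe+Vasquez.
Loads: Tanaka 3, Diallo 3, Horvat 3, Quispe 2, Vasquez 2 — all ≤ 3.

3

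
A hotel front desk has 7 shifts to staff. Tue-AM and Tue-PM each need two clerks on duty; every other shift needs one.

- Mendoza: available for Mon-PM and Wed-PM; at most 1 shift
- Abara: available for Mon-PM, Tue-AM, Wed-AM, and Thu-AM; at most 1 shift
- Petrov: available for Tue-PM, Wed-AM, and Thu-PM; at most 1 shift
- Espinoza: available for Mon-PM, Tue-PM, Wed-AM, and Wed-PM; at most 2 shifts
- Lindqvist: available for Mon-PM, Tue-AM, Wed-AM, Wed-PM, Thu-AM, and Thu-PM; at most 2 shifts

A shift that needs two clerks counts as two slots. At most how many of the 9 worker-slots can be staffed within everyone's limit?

7

Total capacity across all clerks is 1+1+1+2+2 = 7, and 9 slots are needed, so at most 7 can be filled.
An assignment achieving 7: Mon-PM→Espinoza, Tue-AM→Abara+Lindqvist, Tue-PM→Petrov+Espinoza, Wed-PM→Mendoza, Thu-AM→Lindqvist.
Loads: Mendoza 1/1, Abara 1/1, Petrov 1/1, Espinoza 2/2, Lindqvist 2/2.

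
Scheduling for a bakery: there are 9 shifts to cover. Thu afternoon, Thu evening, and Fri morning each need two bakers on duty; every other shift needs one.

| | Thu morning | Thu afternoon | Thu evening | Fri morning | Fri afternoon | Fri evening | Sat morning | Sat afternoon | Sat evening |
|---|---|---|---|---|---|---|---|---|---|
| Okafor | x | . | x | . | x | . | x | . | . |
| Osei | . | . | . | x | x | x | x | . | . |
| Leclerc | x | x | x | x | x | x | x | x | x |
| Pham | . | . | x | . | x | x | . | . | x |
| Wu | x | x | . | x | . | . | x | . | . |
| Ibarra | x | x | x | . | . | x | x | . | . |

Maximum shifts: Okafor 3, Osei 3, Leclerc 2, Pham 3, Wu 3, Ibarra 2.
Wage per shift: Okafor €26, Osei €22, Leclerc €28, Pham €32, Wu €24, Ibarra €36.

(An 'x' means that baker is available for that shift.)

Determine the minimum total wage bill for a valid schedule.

€310

Sat afternoon can only be covered by Leclerc, so that assignment is forced.
Picking the cheapest available baker for each shift independently would cost €298, but that ignores the shift limits.
An optimal schedule: Thu morning→Wu, Thu afternoon→Wu+Leclerc, Thu evening→Okafor+Pham, Fri morning→Osei+Wu, Fri afternoon→Osei, Fri evening→Osei, Sat morning→Okafor, Sat afternoon→Leclerc, Sat evening→Pham.
Total: 24 + 24 + 28 + 26 + 32 + 22 + 24 + 22 + 22 + 26 + 28 + 32 = €310.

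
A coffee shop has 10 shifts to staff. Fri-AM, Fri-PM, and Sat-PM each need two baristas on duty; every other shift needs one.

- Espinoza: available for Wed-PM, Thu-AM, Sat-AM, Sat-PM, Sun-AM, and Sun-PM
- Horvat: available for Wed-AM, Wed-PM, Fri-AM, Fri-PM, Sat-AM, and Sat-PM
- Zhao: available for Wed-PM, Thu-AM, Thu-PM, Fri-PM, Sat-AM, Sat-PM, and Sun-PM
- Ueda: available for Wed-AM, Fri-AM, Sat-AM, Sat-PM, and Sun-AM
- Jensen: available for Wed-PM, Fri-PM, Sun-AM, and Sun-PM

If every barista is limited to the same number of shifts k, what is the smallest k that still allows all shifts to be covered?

With 5 baristas and 13 worker-slots to fill, someone must work at least ⌈13/5⌉ = 3 shifts, so k ≥ 3.
k = 3 works: Wed-AM→Horvat, Wed-PM→Jensen, Thu-AM→Espinoza, Thu-PM→Zhao, Fri-AM→Horvat+Ueda, Fri-PM→Horvat+Zhao, Sat-AM→Ueda, Sat-PM→Zhao+Ueda, Sun-AM→Espinoza, Sun-PM→Espinoza.
Loads: Espinoza 3, Horvat 3, Zhao 3, Ueda 3, Jensen 1 — all ≤ 3.

3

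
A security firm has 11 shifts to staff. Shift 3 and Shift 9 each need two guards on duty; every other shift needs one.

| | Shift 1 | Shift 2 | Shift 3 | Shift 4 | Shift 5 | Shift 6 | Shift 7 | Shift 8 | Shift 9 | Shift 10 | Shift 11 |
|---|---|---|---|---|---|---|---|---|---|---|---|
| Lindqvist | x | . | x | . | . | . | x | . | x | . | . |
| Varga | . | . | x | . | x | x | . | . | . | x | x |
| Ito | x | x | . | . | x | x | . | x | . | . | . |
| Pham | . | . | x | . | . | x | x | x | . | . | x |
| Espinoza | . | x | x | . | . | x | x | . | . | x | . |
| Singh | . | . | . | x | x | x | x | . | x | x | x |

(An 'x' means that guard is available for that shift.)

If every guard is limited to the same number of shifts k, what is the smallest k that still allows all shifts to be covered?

With 6 guards and 13 worker-slots to fill, someone must work at least ⌈13/6⌉ = 3 shifts, so k ≥ 3.
k = 3 works: Shift 1→Lindqvist, Shift 2→Ito, Shift 3→Pham+Espinoza, Shift 4→Singh, Shift 5→Varga, Shift 6→Ito, Shift 7→Lindqvist, Shift 8→Ito, Shift 9→Lindqvist+Singh, Shift 10→Varga, Shift 11→Varga.
Loads: Lindqvist 3, Varga 3, Ito 3, Pham 1, Espinoza 1, Singh 2 — all ≤ 3.

3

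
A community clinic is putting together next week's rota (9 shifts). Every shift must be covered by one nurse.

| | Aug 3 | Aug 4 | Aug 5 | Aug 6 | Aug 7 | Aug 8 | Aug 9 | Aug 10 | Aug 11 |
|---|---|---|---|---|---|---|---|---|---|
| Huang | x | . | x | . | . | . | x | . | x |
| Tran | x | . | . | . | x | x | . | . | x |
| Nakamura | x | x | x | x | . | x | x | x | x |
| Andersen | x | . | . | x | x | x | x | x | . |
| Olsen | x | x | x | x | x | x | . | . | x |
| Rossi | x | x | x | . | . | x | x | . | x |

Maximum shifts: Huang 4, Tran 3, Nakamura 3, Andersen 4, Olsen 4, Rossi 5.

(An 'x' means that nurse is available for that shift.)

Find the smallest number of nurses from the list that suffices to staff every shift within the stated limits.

9 slots to fill and no one can take more than 5, so at least ⌈9/5⌉ = 2 nurses are needed.
Andersen and Rossi alone can cover everything: Aug 3→Andersen, Aug 4→Rossi, Aug 5→Rossi, Aug 6→Andersen, Aug 7→Andersen, Aug 8→Rossi, Aug 9→Rossi, Aug 10→Andersen, Aug 11→Rossi.

2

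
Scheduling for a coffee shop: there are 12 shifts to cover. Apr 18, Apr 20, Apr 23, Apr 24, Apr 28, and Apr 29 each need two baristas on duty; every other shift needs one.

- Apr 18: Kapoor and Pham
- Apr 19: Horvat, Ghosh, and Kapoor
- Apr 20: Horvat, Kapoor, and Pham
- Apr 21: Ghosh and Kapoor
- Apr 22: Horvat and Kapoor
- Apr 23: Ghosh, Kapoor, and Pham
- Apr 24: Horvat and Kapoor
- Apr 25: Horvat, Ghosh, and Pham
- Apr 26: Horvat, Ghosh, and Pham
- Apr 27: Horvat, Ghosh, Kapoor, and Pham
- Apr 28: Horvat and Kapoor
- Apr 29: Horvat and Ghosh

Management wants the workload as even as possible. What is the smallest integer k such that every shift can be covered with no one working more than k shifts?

With 4 baristas and 18 worker-slots to fill, someone must work at least ⌈18/4⌉ = 5 shifts, so k ≥ 5.
k = 5 works: Apr 18→Kapoor+Pham, Apr 19→Horvat, Apr 20→Kapoor+Pham, Apr 21→Ghosh, Apr 22→Horvat, Apr 23→Ghosh+Kapoor, Apr 24→Horvat+Kapoor, Apr 25→Ghosh, Apr 26→Ghosh, Apr 27→Pham, Apr 28→Horvat+Kapoor, Apr 29→Horvat+Ghosh.
Loads: Horvat 5, Ghosh 5, Kapoor 5, Pham 3 — all ≤ 5.

5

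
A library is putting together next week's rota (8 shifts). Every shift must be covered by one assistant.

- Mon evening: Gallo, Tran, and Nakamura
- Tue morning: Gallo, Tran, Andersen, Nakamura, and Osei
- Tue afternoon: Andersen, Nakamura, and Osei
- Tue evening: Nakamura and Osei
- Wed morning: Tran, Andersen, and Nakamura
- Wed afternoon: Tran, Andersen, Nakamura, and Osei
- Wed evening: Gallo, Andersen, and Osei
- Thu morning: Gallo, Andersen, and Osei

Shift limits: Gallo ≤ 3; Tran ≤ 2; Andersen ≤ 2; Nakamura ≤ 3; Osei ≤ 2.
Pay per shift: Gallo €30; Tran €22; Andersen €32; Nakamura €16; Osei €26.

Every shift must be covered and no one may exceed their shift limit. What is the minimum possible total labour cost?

Picking the cheapest available assistant for each shift independently would cost €148, but that ignores the shift limits.
An optimal schedule: Mon evening→Nakamura, Tue morning→Gallo, Tue afternoon→Nakamura, Tue evening→Nakamura, Wed morning→Tran, Wed afternoon→Tran, Wed evening→Osei, Thu morning→Osei.
Total: 16 + 30 + 16 + 16 + 22 + 22 + 26 + 26 = €174.

€174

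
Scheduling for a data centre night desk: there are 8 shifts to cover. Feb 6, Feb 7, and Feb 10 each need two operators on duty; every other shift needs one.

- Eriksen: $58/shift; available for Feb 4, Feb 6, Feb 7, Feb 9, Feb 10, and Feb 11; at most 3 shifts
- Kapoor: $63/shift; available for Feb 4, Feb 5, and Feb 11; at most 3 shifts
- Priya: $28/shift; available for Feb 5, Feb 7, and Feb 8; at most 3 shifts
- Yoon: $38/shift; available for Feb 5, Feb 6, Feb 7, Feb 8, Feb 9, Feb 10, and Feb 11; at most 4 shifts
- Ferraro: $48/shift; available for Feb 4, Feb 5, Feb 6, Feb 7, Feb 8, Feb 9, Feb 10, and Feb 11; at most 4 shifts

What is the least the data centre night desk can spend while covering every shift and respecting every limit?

Picking the cheapest available operator for each shift independently would cost $418, but that ignores the shift limits.
An optimal schedule: Feb 4→Ferraro, Feb 5→Priya, Feb 6→Yoon+Ferraro, Feb 7→Priya+Ferraro, Feb 8→Priya, Feb 9→Yoon, Feb 10→Yoon+Ferraro, Feb 11→Yoon.
Total: 48 + 28 + 38 + 48 + 28 + 48 + 28 + 38 + 38 + 48 + 38 = $428.

$428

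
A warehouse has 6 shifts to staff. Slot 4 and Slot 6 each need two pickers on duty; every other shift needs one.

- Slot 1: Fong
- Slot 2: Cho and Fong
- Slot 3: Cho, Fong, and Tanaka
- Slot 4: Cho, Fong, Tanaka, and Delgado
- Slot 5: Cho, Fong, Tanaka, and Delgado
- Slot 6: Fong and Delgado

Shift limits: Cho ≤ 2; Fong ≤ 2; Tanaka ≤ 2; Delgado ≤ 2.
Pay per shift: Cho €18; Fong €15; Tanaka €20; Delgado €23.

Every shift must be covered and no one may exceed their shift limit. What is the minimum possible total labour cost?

€152

Slot 1 can only be covered by Fong, so that assignment is forced.
Slot 6 can only be covered by Fong and Delgado, so that assignment is forced.
Picking the cheapest available picker for each shift independently would cost €131, but that ignores the shift limits.
An optimal schedule: Slot 1→Fong, Slot 2→Cho, Slot 3→Cho, Slot 4→Tanaka+Delgado, Slot 5→Tanaka, Slot 6→Fong+Delgado.
Total: 15 + 18 + 18 + 20 + 23 + 20 + 15 + 23 = €152.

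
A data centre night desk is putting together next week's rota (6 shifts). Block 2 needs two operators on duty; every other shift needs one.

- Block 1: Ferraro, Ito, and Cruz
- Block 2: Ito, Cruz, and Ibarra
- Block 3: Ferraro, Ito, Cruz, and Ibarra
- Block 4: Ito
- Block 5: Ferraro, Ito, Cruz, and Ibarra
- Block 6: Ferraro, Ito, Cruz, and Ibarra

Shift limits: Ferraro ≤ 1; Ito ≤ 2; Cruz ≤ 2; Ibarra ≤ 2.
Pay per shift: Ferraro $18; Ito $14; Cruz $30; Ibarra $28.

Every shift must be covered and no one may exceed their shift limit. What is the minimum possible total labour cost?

$162

Block 4 can only be covered by Ito, so that assignment is forced.
Picking the cheapest available operator for each shift independently would cost $112, but that ignores the shift limits.
An optimal schedule: Block 1→Ferraro, Block 2→Ito+Cruz, Block 3→Cruz, Block 4→Ito, Block 5→Ibarra, Block 6→Ibarra.
Total: 18 + 14 + 30 + 30 + 14 + 28 + 28 = $162.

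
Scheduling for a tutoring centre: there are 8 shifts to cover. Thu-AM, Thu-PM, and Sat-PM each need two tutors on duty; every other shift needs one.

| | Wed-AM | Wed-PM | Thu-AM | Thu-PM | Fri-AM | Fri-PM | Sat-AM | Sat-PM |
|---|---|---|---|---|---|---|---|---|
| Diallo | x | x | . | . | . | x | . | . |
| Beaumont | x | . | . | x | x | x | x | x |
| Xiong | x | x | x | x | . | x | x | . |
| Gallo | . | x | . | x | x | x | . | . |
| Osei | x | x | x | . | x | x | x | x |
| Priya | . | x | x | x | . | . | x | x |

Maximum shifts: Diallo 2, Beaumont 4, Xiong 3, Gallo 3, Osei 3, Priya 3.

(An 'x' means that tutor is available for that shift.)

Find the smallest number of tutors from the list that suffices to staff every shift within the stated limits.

11 slots to fill and no one can take more than 4, so at least ⌈11/4⌉ = 3 tutors are needed.
Any 3 tutors together have capacity at most 4+3+3 = 10 < 11 slots, so 3 can never suffice.
Diallo, Beaumont, Xiong, and Osei alone can cover everything: Wed-AM→Diallo, Wed-PM→Diallo, Thu-AM→Xiong+Osei, Thu-PM→Beaumont+Xiong, Fri-AM→Beaumont, Fri-PM→Xiong, Sat-AM→Beaumont, Sat-PM→Beaumont+Osei.

4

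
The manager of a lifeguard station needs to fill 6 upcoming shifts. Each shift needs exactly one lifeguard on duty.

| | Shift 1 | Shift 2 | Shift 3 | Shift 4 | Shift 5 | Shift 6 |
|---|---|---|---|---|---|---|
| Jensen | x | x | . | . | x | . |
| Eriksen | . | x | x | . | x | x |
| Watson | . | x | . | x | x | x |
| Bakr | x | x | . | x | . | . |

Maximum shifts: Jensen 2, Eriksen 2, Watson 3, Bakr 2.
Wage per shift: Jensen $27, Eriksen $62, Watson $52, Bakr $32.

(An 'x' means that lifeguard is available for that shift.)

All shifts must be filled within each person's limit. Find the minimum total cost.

Shift 3 can only be covered by Eriksen, so that assignment is forced.
Picking the cheapest available lifeguard for each shift independently would cost $227, but that ignores the shift limits.
An optimal schedule: Shift 1→Jensen, Shift 2→Bakr, Shift 3→Eriksen, Shift 4→Bakr, Shift 5→Jensen, Shift 6→Watson.
Total: 27 + 32 + 62 + 32 + 27 + 52 = $232.

$232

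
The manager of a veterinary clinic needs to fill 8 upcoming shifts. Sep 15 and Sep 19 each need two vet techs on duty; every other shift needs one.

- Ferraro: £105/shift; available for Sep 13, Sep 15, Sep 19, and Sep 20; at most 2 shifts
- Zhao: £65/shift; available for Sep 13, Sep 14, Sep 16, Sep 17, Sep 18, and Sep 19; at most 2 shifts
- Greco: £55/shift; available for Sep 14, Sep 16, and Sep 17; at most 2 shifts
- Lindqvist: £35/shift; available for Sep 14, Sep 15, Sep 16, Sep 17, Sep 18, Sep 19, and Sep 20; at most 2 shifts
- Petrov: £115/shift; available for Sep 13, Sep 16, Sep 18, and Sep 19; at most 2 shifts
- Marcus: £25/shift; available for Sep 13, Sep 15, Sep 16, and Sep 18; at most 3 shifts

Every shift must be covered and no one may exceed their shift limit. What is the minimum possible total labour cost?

Picking the cheapest available vet tech for each shift independently would cost £340, but that ignores the shift limits.
An optimal schedule: Sep 13→Marcus, Sep 14→Greco, Sep 15→Marcus+Lindqvist, Sep 16→Zhao, Sep 17→Greco, Sep 18→Marcus, Sep 19→Zhao+Ferraro, Sep 20→Lindqvist.
Total: 25 + 55 + 25 + 35 + 65 + 55 + 25 + 65 + 105 + 35 = £490.

£490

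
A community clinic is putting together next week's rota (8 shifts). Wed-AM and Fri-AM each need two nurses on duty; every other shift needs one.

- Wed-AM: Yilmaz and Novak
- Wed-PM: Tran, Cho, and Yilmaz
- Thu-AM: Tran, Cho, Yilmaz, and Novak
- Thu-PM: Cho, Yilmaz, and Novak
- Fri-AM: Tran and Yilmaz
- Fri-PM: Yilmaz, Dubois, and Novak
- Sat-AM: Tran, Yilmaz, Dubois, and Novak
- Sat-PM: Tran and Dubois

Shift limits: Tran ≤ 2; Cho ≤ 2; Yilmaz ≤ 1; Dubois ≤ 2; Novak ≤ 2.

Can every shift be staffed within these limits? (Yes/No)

Shifts {Wed-AM, Fri-AM} need 4 worker-slots in total, but the nurses available for any of those shifts (Tran, Yilmaz, and Novak) can supply at most 3 among them. So no valid schedule exists.

No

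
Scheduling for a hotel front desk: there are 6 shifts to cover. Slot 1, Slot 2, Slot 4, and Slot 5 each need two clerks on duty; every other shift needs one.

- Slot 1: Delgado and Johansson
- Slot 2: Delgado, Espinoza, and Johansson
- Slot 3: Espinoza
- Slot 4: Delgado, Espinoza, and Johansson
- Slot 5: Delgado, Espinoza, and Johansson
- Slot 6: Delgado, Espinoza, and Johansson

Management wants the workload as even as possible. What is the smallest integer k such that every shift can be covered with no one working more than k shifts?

With 3 clerks and 10 worker-slots to fill, someone must work at least ⌈10/3⌉ = 4 shifts, so k ≥ 4.
k = 4 works: Slot 1→Delgado+Johansson, Slot 2→Delgado+Espinoza, Slot 3→Espinoza, Slot 4→Delgado+Espinoza, Slot 5→Delgado+Espinoza, Slot 6→Johansson.
Loads: Delgado 4, Espinoza 4, Johansson 2 — all ≤ 4.

4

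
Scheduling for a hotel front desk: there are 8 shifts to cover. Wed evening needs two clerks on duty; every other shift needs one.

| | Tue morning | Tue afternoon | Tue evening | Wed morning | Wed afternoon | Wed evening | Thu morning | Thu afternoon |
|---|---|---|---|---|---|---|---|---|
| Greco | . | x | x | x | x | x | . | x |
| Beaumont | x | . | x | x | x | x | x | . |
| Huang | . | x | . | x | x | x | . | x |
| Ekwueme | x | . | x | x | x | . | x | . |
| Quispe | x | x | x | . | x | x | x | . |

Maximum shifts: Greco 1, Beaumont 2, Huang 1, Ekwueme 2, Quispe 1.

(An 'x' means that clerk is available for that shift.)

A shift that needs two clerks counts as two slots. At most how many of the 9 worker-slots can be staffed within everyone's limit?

Total capacity across all clerks is 1+2+1+2+1 = 7, and 9 slots are needed, so at most 7 can be filled.
An assignment achieving 7: Tue morning→Beaumont, Tue afternoon→Huang, Tue evening→Ekwueme, Wed morning→Ekwueme, Wed evening→Quispe, Thu morning→Beaumont, Thu afternoon→Greco.
Loads: Greco 1/1, Beaumont 2/2, Huang 1/1, Ekwueme 2/2, Quispe 1/1.

7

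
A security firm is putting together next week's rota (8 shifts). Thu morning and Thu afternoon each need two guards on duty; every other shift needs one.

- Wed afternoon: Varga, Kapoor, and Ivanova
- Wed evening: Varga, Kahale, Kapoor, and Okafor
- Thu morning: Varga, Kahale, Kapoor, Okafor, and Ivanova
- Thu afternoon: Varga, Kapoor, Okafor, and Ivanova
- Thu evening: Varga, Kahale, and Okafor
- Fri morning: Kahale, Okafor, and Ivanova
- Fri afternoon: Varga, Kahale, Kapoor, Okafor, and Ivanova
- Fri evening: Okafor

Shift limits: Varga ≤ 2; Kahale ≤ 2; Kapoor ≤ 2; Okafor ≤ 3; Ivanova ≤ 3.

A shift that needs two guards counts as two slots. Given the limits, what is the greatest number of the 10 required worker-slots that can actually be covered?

Total capacity across all guards is 2+2+2+3+3 = 12, and 10 slots are needed, so at most 10 can be filled.
An assignment achieving 10: Wed afternoon→Varga, Wed evening→Kahale, Thu morning→Kapoor+Okafor, Thu afternoon→Kapoor+Okafor, Thu evening→Varga, Fri morning→Kahale, Fri afternoon→Ivanova, Fri evening→Okafor.
Loads: Varga 2/2, Kahale 2/2, Kapoor 2/2, Okafor 3/3, Ivanova 1/3.

10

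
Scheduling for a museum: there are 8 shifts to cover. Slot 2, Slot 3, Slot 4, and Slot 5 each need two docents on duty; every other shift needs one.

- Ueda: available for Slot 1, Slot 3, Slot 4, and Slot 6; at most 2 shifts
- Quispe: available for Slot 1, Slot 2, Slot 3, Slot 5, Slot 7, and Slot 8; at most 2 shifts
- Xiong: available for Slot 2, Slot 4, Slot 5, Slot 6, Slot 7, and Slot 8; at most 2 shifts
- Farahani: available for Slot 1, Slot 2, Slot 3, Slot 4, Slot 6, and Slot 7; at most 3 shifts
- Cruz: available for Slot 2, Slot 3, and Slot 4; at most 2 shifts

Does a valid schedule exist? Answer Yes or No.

Total capacity is 2+2+2+3+2 = 11 but 12 worker-slots are needed — infeasible.

No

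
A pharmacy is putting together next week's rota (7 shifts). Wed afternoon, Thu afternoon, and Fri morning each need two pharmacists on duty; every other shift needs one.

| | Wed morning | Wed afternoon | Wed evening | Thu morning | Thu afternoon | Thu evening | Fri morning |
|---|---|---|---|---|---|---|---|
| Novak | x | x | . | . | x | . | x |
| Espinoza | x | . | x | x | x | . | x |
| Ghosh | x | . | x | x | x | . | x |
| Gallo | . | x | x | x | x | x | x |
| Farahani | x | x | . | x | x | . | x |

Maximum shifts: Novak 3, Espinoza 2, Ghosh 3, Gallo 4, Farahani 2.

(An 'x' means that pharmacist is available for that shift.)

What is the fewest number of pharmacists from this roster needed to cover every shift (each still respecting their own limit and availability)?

10 slots to fill and no one can take more than 4, so at least ⌈10/4⌉ = 3 pharmacists are needed.
Novak, Ghosh, and Gallo alone can cover everything: Wed morning→Novak, Wed afternoon→Novak+Gallo, Wed evening→Ghosh, Thu morning→Ghosh, Thu afternoon→Novak+Gallo, Thu evening→Gallo, Fri morning→Ghosh+Gallo.

3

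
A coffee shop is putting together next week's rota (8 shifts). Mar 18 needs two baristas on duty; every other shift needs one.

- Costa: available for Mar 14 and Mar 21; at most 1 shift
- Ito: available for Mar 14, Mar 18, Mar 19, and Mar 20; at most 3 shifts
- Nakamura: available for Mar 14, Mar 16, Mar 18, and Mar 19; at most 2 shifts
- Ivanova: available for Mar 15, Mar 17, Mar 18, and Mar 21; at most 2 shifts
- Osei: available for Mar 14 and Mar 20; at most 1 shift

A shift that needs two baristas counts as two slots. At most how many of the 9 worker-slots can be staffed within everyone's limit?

9

Total capacity across all baristas is 1+3+2+2+1 = 9, and 9 slots are needed, so at most 9 can be filled.
An assignment achieving 9: Mar 14→Osei, Mar 15→Ivanova, Mar 16→Nakamura, Mar 17→Ivanova, Mar 18→Ito+Nakamura, Mar 19→Ito, Mar 20→Ito, Mar 21→Costa.
Loads: Costa 1/1, Ito 3/3, Nakamura 2/2, Ivanova 2/2, Osei 1/1.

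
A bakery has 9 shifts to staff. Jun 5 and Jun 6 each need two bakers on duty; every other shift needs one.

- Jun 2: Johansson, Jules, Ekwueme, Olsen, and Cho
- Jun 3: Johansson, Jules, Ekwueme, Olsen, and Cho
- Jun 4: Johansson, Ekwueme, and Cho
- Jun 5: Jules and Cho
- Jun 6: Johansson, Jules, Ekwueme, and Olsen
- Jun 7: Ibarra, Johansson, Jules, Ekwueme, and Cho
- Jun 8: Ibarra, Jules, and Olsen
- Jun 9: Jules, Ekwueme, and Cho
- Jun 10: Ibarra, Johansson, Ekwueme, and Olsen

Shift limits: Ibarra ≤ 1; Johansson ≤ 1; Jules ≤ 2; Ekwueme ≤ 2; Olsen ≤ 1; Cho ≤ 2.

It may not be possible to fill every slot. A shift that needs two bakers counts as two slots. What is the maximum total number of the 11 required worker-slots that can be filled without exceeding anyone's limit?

Total capacity across all bakers is 1+1+2+2+1+2 = 9, and 11 slots are needed, so at most 9 can be filled.
An assignment achieving 9: Jun 2→Cho, Jun 4→Johansson, Jun 5→Jules+Cho, Jun 6→Ekwueme+Olsen, Jun 8→Ibarra, Jun 9→Jules, Jun 10→Ekwueme.
Loads: Ibarra 1/1, Johansson 1/1, Jules 2/2, Ekwueme 2/2, Olsen 1/1, Cho 2/2.

9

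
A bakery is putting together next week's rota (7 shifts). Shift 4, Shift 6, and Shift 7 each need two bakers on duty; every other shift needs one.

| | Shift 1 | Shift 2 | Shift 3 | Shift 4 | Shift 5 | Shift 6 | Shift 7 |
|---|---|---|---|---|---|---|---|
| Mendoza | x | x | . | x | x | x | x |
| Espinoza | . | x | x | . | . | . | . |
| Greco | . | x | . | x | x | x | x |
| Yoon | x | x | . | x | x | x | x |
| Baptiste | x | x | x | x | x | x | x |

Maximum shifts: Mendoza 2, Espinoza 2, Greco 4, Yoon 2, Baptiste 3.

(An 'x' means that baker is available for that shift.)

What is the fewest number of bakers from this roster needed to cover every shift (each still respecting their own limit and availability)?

4

10 slots to fill and no one can take more than 4, so at least ⌈10/4⌉ = 3 bakers are needed.
Any 3 bakers together have capacity at most 4+3+2 = 9 < 10 slots, so 3 can never suffice.
Mendoza, Espinoza, Greco, and Yoon alone can cover everything: Shift 1→Mendoza, Shift 2→Espinoza, Shift 3→Espinoza, Shift 4→Mendoza+Greco, Shift 5→Greco, Shift 6→Greco+Yoon, Shift 7→Greco+Yoon.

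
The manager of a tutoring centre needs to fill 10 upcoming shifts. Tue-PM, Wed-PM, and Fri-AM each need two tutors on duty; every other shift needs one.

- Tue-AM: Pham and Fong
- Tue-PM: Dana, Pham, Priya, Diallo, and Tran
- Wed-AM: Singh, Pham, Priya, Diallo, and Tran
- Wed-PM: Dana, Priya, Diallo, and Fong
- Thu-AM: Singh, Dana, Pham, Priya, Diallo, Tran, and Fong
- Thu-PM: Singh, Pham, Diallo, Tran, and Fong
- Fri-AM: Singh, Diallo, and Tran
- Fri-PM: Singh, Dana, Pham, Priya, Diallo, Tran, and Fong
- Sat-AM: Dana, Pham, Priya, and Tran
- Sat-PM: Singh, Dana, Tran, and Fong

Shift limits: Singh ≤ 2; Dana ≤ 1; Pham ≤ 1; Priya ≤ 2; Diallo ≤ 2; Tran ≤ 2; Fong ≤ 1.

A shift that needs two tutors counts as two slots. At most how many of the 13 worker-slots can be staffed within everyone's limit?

11

Total capacity across all tutors is 2+1+1+2+2+2+1 = 11, and 13 slots are needed, so at most 11 can be filled.
An assignment achieving 11: Tue-AM→Pham, Tue-PM→Diallo+Tran, Wed-AM→Tran, Wed-PM→Dana+Priya, Thu-PM→Fong, Fri-AM→Singh+Diallo, Sat-AM→Priya, Sat-PM→Singh.
Loads: Singh 2/2, Dana 1/1, Pham 1/1, Priya 2/2, Diallo 2/2, Tran 2/2, Fong 1/1.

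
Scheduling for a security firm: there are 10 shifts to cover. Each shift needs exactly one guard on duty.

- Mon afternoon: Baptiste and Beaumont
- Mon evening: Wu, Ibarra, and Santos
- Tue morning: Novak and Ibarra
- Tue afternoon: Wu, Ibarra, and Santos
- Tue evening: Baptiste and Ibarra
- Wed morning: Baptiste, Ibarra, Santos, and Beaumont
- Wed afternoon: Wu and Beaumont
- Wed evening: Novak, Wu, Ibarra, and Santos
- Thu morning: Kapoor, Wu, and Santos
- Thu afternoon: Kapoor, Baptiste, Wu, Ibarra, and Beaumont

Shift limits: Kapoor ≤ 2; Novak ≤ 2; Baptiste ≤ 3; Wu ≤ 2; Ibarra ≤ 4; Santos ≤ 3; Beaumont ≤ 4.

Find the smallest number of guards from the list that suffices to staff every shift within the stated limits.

3

10 slots to fill and no one can take more than 4, so at least ⌈10/4⌉ = 3 guards are needed.
Wu, Ibarra, and Beaumont alone can cover everything: Mon afternoon→Beaumont, Mon evening→Wu, Tue morning→Ibarra, Tue afternoon→Ibarra, Tue evening→Ibarra, Wed morning→Beaumont, Wed afternoon→Beaumont, Wed evening→Ibarra, Thu morning→Wu, Thu afternoon→Beaumont.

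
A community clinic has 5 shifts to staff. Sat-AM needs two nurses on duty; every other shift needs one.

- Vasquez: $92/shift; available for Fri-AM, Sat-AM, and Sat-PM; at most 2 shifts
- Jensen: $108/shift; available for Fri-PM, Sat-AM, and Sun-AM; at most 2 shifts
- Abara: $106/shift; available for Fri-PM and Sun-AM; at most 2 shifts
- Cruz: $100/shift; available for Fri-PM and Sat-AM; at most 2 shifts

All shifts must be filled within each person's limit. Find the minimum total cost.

$598

Fri-AM can only be covered by Vasquez, so that assignment is forced.
Sat-PM can only be covered by Vasquez, so that assignment is forced.
Picking the cheapest available nurse for each shift independently would cost $582, but that ignores the shift limits.
An optimal schedule: Fri-AM→Vasquez, Fri-PM→Cruz, Sat-AM→Cruz+Jensen, Sat-PM→Vasquez, Sun-AM→Abara.
Total: 92 + 100 + 100 + 108 + 92 + 106 = $598.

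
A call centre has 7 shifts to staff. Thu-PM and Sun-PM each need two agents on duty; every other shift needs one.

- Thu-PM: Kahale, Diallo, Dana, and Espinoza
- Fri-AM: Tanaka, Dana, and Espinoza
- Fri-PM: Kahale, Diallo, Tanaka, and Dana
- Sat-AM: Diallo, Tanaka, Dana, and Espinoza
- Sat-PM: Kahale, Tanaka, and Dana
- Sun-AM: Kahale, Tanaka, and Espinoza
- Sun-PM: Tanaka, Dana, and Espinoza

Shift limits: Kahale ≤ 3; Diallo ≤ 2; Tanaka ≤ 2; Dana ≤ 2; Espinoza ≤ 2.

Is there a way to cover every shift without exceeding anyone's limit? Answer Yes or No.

One valid schedule: Thu-PM→Diallo+Dana, Fri-AM→Tanaka, Fri-PM→Kahale, Sat-AM→Diallo, Sat-PM→Kahale, Sun-AM→Kahale, Sun-PM→Tanaka+Dana.
Loads: Kahale 3/3, Diallo 2/2, Tanaka 2/2, Dana 2/2, Espinoza 0/2 — all within limits.

Yes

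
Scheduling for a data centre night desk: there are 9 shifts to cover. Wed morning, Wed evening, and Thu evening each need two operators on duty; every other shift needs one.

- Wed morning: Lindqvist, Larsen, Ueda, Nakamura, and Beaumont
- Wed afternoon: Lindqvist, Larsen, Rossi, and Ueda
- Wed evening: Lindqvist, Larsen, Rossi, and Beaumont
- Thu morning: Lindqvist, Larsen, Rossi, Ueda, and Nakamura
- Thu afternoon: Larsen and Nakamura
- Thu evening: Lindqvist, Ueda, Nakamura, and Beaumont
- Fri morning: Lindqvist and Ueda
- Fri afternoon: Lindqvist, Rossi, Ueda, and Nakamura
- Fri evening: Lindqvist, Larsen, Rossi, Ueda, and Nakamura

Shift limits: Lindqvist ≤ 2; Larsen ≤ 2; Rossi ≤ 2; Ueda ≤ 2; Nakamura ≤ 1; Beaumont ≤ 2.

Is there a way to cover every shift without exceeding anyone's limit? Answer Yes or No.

Total capacity is 2+2+2+2+1+2 = 11 but 12 worker-slots are needed — infeasible.

No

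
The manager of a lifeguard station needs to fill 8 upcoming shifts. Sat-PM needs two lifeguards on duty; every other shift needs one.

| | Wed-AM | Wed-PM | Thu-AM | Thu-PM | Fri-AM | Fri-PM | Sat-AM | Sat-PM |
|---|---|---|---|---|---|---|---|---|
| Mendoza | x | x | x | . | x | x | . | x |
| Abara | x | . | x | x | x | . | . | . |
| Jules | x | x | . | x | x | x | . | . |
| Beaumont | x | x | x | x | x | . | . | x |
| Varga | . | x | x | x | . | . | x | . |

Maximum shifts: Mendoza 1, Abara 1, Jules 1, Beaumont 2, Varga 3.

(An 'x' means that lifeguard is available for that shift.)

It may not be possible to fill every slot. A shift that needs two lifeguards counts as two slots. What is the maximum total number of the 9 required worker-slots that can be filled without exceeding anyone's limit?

8

Total capacity across all lifeguards is 1+1+1+2+3 = 8, and 9 slots are needed, so at most 8 can be filled.
An assignment achieving 8: Wed-AM→Abara, Wed-PM→Jules, Thu-AM→Varga, Thu-PM→Varga, Fri-AM→Beaumont, Fri-PM→Mendoza, Sat-AM→Varga, Sat-PM→Beaumont.
Loads: Mendoza 1/1, Abara 1/1, Jules 1/1, Beaumont 2/2, Varga 3/3.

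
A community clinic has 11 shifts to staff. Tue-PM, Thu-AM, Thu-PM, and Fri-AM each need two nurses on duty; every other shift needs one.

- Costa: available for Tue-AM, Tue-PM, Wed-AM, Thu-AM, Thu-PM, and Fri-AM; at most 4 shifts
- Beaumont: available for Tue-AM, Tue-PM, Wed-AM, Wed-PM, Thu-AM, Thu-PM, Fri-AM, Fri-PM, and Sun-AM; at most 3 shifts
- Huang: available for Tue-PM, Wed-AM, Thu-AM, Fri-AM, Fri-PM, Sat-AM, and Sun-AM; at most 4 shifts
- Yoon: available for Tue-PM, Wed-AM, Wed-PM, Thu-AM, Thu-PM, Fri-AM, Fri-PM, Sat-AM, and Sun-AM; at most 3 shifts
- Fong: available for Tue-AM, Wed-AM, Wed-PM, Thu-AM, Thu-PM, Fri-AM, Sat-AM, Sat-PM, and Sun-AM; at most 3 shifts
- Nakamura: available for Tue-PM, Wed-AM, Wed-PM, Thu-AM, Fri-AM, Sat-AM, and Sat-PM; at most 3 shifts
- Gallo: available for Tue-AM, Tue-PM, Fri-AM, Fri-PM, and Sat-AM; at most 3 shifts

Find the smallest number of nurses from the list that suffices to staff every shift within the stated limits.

15 slots to fill and no one can take more than 4, so at least ⌈15/4⌉ = 4 nurses are needed.
Any 4 nurses together have capacity at most 4+4+3+3 = 14 < 15 slots, so 4 can never suffice.
Costa, Beaumont, Huang, Yoon, and Fong alone can cover everything: Tue-AM→Costa, Tue-PM→Costa+Huang, Wed-AM→Costa, Wed-PM→Beaumont, Thu-AM→Huang+Yoon, Thu-PM→Costa+Yoon, Fri-AM→Huang+Yoon, Fri-PM→Beaumont, Sat-AM→Huang, Sat-PM→Fong, Sun-AM→Beaumont.

5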